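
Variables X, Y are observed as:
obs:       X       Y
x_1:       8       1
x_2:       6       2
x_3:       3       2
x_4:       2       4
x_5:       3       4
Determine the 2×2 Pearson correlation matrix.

Step 1 — column means:
  mean(X) = (8 + 6 + 3 + 2 + 3) / 5 = 22/5 = 4.4
  mean(Y) = (1 + 2 + 2 + 4 + 4) / 5 = 13/5 = 2.6

Step 2 — sample variances and covariances s[i,j] = (1/(n-1)) · Σ_k (x_{k,i} - mean_i) · (x_{k,j} - mean_j), with n-1 = 4:
  s[X,X] = ((3.6)·(3.6) + (1.6)·(1.6) + (-1.4)·(-1.4) + (-2.4)·(-2.4) + (-1.4)·(-1.4)) / 4 = 25.2/4 = 6.3
  s[X,Y] = ((3.6)·(-1.6) + (1.6)·(-0.6) + (-1.4)·(-0.6) + (-2.4)·(1.4) + (-1.4)·(1.4)) / 4 = -11.2/4 = -2.8
  s[Y,Y] = ((-1.6)·(-1.6) + (-0.6)·(-0.6) + (-0.6)·(-0.6) + (1.4)·(1.4) + (1.4)·(1.4)) / 4 = 7.2/4 = 1.8
  Sample standard deviations s_i = √(s[i,i]):
  s(X) = √(6.3) = 2.51
  s(Y) = √(1.8) = 1.3416

Step 3 — r_{ij} = s_{ij} / (s_i · s_j):
  r[X,X] = 1 (diagonal).
  r[X,Y] = -2.8 / (2.51 · 1.3416) = -2.8 / 3.3675 = -0.8315
  r[Y,Y] = 1 (diagonal).

R is symmetric with unit diagonal. Assembling:

R = [[1, -0.8315],
 [-0.8315, 1]]


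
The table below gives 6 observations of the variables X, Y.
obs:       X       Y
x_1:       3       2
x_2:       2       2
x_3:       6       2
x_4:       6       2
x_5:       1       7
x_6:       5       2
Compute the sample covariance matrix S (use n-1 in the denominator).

Step 1 — column means:
  mean(X) = (3 + 2 + 6 + 6 + 1 + 5) / 6 = 23/6 = 3.8333
  mean(Y) = (2 + 2 + 2 + 2 + 7 + 2) / 6 = 17/6 = 2.8333

Step 2 — sample covariance S[i,j] = (1/(n-1)) · Σ_k (x_{k,i} - mean_i) · (x_{k,j} - mean_j), with n-1 = 5.
  S[X,X] = ((-0.8333)·(-0.8333) + (-1.8333)·(-1.8333) + (2.1667)·(2.1667) + (2.1667)·(2.1667) + (-2.8333)·(-2.8333) + (1.1667)·(1.1667)) / 5 = 22.8333/5 = 4.5667
  S[X,Y] = ((-0.8333)·(-0.8333) + (-1.8333)·(-0.8333) + (2.1667)·(-0.8333) + (2.1667)·(-0.8333) + (-2.8333)·(4.1667) + (1.1667)·(-0.8333)) / 5 = -14.1667/5 = -2.8333
  S[Y,Y] = ((-0.8333)·(-0.8333) + (-0.8333)·(-0.8333) + (-0.8333)·(-0.8333) + (-0.8333)·(-0.8333) + (4.1667)·(4.1667) + (-0.8333)·(-0.8333)) / 5 = 20.8333/5 = 4.1667

S is symmetric (S[j,i] = S[i,j]). Assembling:

S = [[4.5667, -2.8333],
 [-2.8333, 4.1667]]


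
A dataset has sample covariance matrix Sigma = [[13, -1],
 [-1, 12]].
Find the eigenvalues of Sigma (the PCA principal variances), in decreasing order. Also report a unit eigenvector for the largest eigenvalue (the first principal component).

Step 1 — characteristic polynomial of 2×2 Sigma:
  det(Sigma - λI) = λ² - trace · λ + det = 0.
  trace = 13 + 12 = 25, det = 13·12 - (-1)² = 155.
Step 2 — discriminant:
  Δ = trace² - 4·det = 625 - 620 = 5.
Step 3 — eigenvalues:
  λ = (trace ± √Δ)/2 = (25 ± 2.2361)/2,
  λ_1 = 13.618,  λ_2 = 11.382.

Step 4 — unit eigenvector for λ_1: solve (Sigma - λ_1 I)v = 0. First row:
  (13 - 13.618)·v_x + (-1)·v_y = 0, i.e. (-0.618)·v_x + (-1)·v_y = 0,
  so v ∝ (b, λ_1 - a) = (-1, 0.618); multiply by -1 so the first entry is positive: u = (1, -0.618).
  ||u|| = √((1)² + (-0.618)²) = √(1.382) ≈ 1.1756,
  v_1 = u/||u|| ≈ (0.8507, -0.5257) (||v_1|| = 1).

λ_1 = 13.618,  λ_2 = 11.382;  v_1 ≈ (0.8507, -0.5257)


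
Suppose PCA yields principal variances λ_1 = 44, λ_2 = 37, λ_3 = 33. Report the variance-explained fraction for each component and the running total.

Step 1 — total variance = trace(Sigma) = Σ λ_i = 44 + 37 + 33 = 114.

Step 2 — fraction explained by component i = λ_i / Σ λ:
  PC1: 44/114 = 0.386
  PC2: 37/114 = 0.3246
  PC3: 33/114 = 0.2895

Step 3 — cumulative fraction after k components = (λ_1 + ... + λ_k) / Σ λ:
  k = 1: 44/114 = 0.386
  k = 2: (44 + 37)/114 = 81/114 = 0.7105
  k = 3: (44 + 37 + 33)/114 = 114/114 = 1

Summary (fraction, with percent):

explained: PC1 0.386 (38.6%), PC2 0.3246 (32.46%), PC3 0.2895 (28.95%);  cumulative: 0.386, 0.7105, 1


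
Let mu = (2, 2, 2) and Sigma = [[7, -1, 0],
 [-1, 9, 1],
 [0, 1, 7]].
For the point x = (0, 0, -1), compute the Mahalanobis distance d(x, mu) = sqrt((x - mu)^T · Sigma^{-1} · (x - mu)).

Step 1 — centre the observation: (x - mu) = (-2, -2, -3).

Step 2 — invert Sigma (cofactor / det for 3×3, or solve directly):
  Sigma^{-1} = [[0.1452, 0.0164, -0.0023],
 [0.0164, 0.1148, -0.0164],
 [-0.0023, -0.0164, 0.1452]].

Step 3 — form the quadratic (x - mu)^T · Sigma^{-1} · (x - mu):
  Sigma^{-1} · (x - mu) = (-0.3162, -0.2131, -0.3981).
  (x - mu)^T · [Sigma^{-1} · (x - mu)] = (-2)·(-0.3162) + (-2)·(-0.2131) + (-3)·(-0.3981) = 2.2529.

Step 4 — take square root: d = √(2.2529) ≈ 1.501.

d(x, mu) = √(2.2529) ≈ 1.501


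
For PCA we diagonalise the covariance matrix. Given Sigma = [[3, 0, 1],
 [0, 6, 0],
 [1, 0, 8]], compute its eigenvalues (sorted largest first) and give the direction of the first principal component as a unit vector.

Step 1 — characteristic polynomial p(λ) = det(λI - Sigma) = λ³ - tr·λ² + c_1·λ - det, where tr = trace, c_1 = sum of the principal 2×2 minors, det = det(Sigma):
  tr = 3 + 6 + 8 = 17,
  c_1 = (3·6 - (0)²) + (3·8 - (1)²) + (6·8 - (0)²) = 18 + 23 + 48 = 89,
  det = 3·(6·8 - (0)²) - (0)·((0)·8 - (0)·(1)) + (1)·((0)·(0) - 6·(1)) = 3·(48) - (0)·(0) + (1)·(-6) = 138.
  So p(λ) = λ³ - 17λ² + 89λ - 138.
Step 2 — look for an integer root (rational root theorem: any rational root is an integer divisor of 138). Testing λ = 6:
  p(6) = 216 - 612 + 534 - 138 = 0  ✓
  Dividing out (λ - 6): p(λ) = (λ - 6)(λ² - 11λ + 23).
Step 3 — remaining eigenvalues from the quadratic λ² - 11λ + 23 = 0:
  Δ = 11² - 4·23 = 121 - 92 = 29,  λ = (11 ± √29)/2 = (11 ± 5.3852)/2 ≈ 8.1926 or 2.8074.
  Sorted: λ_1 = 8.1926,  λ_2 = 6,  λ_3 = 2.8074  (check: sum = 17 = tr ✓).

Step 4 — unit eigenvector for λ_1 ≈ 8.1926: v spans the null space of (Sigma - λ_1 I), whose rows are
  r_1 = (-5.1926, 0, 1),  r_2 = (0, -2.1926, 0),  r_3 = (1, 0, -0.1926).
  v is orthogonal to every row, so take v ∝ r_1 × r_2 = ((0)·(0) - (1)·(-2.1926), (1)·(0) - (-5.1926)·(0), (-5.1926)·(-2.1926) - (0)·(0)) ≈ (2.1926, 0, 11.3852).
  Let u = (2.1926, 0, 11.3852).
  ||u|| = √((2.1926)² + (0)² + (11.3852)²) = √(134.4294) ≈ 11.5944,  v_1 = u/||u|| ≈ (0.1891, 0, 0.982) (||v_1|| = 1).

λ_1 = 8.1926,  λ_2 = 6,  λ_3 = 2.8074;  v_1 ≈ (0.1891, 0, 0.982)


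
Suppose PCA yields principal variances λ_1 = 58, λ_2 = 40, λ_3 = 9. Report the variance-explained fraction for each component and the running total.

Step 1 — total variance = trace(Sigma) = Σ λ_i = 58 + 40 + 9 = 107.

Step 2 — fraction explained by component i = λ_i / Σ λ:
  PC1: 58/107 = 0.5421
  PC2: 40/107 = 0.3738
  PC3: 9/107 = 0.0841

Step 3 — cumulative fraction after k components = (λ_1 + ... + λ_k) / Σ λ:
  k = 1: 58/107 = 0.5421
  k = 2: (58 + 40)/107 = 98/107 = 0.9159
  k = 3: (58 + 40 + 9)/107 = 107/107 = 1

Summary (fraction, with percent):

explained: PC1 0.5421 (54.21%), PC2 0.3738 (37.38%), PC3 0.0841 (8.41%);  cumulative: 0.5421, 0.9159, 1


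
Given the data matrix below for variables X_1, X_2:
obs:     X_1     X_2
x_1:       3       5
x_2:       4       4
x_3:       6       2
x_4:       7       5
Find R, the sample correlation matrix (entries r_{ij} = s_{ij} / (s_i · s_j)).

Step 1 — column means:
  mean(X_1) = (3 + 4 + 6 + 7) / 4 = 20/4 = 5
  mean(X_2) = (5 + 4 + 2 + 5) / 4 = 16/4 = 4

Step 2 — sample variances and covariances s[i,j] = (1/(n-1)) · Σ_k (x_{k,i} - mean_i) · (x_{k,j} - mean_j), with n-1 = 3:
  s[X_1,X_1] = ((-2)·(-2) + (-1)·(-1) + (1)·(1) + (2)·(2)) / 3 = 10/3 = 3.3333
  s[X_1,X_2] = ((-2)·(1) + (-1)·(0) + (1)·(-2) + (2)·(1)) / 3 = -2/3 = -0.6667
  s[X_2,X_2] = ((1)·(1) + (0)·(0) + (-2)·(-2) + (1)·(1)) / 3 = 6/3 = 2
  Sample standard deviations s_i = √(s[i,i]):
  s(X_1) = √(3.3333) = 1.8257
  s(X_2) = √(2) = 1.4142

Step 3 — r_{ij} = s_{ij} / (s_i · s_j):
  r[X_1,X_1] = 1 (diagonal).
  r[X_1,X_2] = -0.6667 / (1.8257 · 1.4142) = -0.6667 / 2.582 = -0.2582
  r[X_2,X_2] = 1 (diagonal).

R is symmetric with unit diagonal. Assembling:

R = [[1, -0.2582],
 [-0.2582, 1]]


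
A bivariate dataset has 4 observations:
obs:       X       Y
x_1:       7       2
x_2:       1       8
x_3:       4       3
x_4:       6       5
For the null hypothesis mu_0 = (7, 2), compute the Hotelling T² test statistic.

Step 1 — sample mean vector:
  mean(X) = (7 + 1 + 4 + 6) / 4 = 18/4 = 4.5
  mean(Y) = (2 + 8 + 3 + 5) / 4 = 18/4 = 4.5
  x̄ = (4.5, 4.5),  deviation x̄ - mu_0 = (4.5, 4.5) - (7, 2) = (-2.5, 2.5).

Step 2 — sample covariance matrix, S[i,j] = (1/(n-1)) · Σ_k (x_{k,i} - mean_i) · (x_{k,j} - mean_j), divisor n-1 = 3:
  S[X,X] = ((2.5)·(2.5) + (-3.5)·(-3.5) + (-0.5)·(-0.5) + (1.5)·(1.5)) / 3 = 21/3 = 7
  S[X,Y] = ((2.5)·(-2.5) + (-3.5)·(3.5) + (-0.5)·(-1.5) + (1.5)·(0.5)) / 3 = -17/3 = -5.6667
  S[Y,Y] = ((-2.5)·(-2.5) + (3.5)·(3.5) + (-1.5)·(-1.5) + (0.5)·(0.5)) / 3 = 21/3 = 7
  S = [[7, -5.6667],
 [-5.6667, 7]].

Step 3 — invert S. det(S) = 7·7 - (-5.6667)² = 16.8889.
  S^{-1} = (1/det) · [[d, -b], [-b, a]] = [[0.4145, 0.3355],
 [0.3355, 0.4145]].

Step 4 — quadratic form (x̄ - mu_0)^T · S^{-1} · (x̄ - mu_0):
  S^{-1} · (x̄ - mu_0) = (-0.1974, 0.1974),
  (x̄ - mu_0)^T · [...] = (-2.5)·(-0.1974) + (2.5)·(0.1974) = 0.9868.

Step 5 — scale by n: T² = 4 · 0.9868 = 3.9474.

T² ≈ 3.9474


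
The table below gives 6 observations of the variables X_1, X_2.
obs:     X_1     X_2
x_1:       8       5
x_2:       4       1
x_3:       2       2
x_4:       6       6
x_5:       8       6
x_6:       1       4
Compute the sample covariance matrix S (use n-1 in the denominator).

Step 1 — column means:
  mean(X_1) = (8 + 4 + 2 + 6 + 8 + 1) / 6 = 29/6 = 4.8333
  mean(X_2) = (5 + 1 + 2 + 6 + 6 + 4) / 6 = 24/6 = 4

Step 2 — sample covariance S[i,j] = (1/(n-1)) · Σ_k (x_{k,i} - mean_i) · (x_{k,j} - mean_j), with n-1 = 5.
  S[X_1,X_1] = ((3.1667)·(3.1667) + (-0.8333)·(-0.8333) + (-2.8333)·(-2.8333) + (1.1667)·(1.1667) + (3.1667)·(3.1667) + (-3.8333)·(-3.8333)) / 5 = 44.8333/5 = 8.9667
  S[X_1,X_2] = ((3.1667)·(1) + (-0.8333)·(-3) + (-2.8333)·(-2) + (1.1667)·(2) + (3.1667)·(2) + (-3.8333)·(0)) / 5 = 20/5 = 4
  S[X_2,X_2] = ((1)·(1) + (-3)·(-3) + (-2)·(-2) + (2)·(2) + (2)·(2) + (0)·(0)) / 5 = 22/5 = 4.4

S is symmetric (S[j,i] = S[i,j]). Assembling:

S = [[8.9667, 4],
 [4, 4.4]]


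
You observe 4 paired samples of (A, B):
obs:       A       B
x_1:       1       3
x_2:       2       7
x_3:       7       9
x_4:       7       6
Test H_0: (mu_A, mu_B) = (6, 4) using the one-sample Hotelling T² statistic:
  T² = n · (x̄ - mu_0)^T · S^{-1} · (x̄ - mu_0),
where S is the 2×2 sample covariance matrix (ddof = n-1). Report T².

Step 1 — sample mean vector:
  mean(A) = (1 + 2 + 7 + 7) / 4 = 17/4 = 4.25
  mean(B) = (3 + 7 + 9 + 6) / 4 = 25/4 = 6.25
  x̄ = (4.25, 6.25),  deviation x̄ - mu_0 = (4.25, 6.25) - (6, 4) = (-1.75, 2.25).

Step 2 — sample covariance matrix, S[i,j] = (1/(n-1)) · Σ_k (x_{k,i} - mean_i) · (x_{k,j} - mean_j), divisor n-1 = 3:
  S[A,A] = ((-3.25)·(-3.25) + (-2.25)·(-2.25) + (2.75)·(2.75) + (2.75)·(2.75)) / 3 = 30.75/3 = 10.25
  S[A,B] = ((-3.25)·(-3.25) + (-2.25)·(0.75) + (2.75)·(2.75) + (2.75)·(-0.25)) / 3 = 15.75/3 = 5.25
  S[B,B] = ((-3.25)·(-3.25) + (0.75)·(0.75) + (2.75)·(2.75) + (-0.25)·(-0.25)) / 3 = 18.75/3 = 6.25
  S = [[10.25, 5.25],
 [5.25, 6.25]].

Step 3 — invert S. det(S) = 10.25·6.25 - (5.25)² = 36.5.
  S^{-1} = (1/det) · [[d, -b], [-b, a]] = [[0.1712, -0.1438],
 [-0.1438, 0.2808]].

Step 4 — quadratic form (x̄ - mu_0)^T · S^{-1} · (x̄ - mu_0):
  S^{-1} · (x̄ - mu_0) = (-0.6233, 0.8836),
  (x̄ - mu_0)^T · [...] = (-1.75)·(-0.6233) + (2.25)·(0.8836) = 3.0788.

Step 5 — scale by n: T² = 4 · 3.0788 = 12.3151.

T² ≈ 12.3151


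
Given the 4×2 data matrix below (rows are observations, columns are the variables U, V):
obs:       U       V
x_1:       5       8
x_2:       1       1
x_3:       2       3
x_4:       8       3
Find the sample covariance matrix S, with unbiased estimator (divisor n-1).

Step 1 — column means:
  mean(U) = (5 + 1 + 2 + 8) / 4 = 16/4 = 4
  mean(V) = (8 + 1 + 3 + 3) / 4 = 15/4 = 3.75

Step 2 — sample covariance S[i,j] = (1/(n-1)) · Σ_k (x_{k,i} - mean_i) · (x_{k,j} - mean_j), with n-1 = 3.
  S[U,U] = ((1)·(1) + (-3)·(-3) + (-2)·(-2) + (4)·(4)) / 3 = 30/3 = 10
  S[U,V] = ((1)·(4.25) + (-3)·(-2.75) + (-2)·(-0.75) + (4)·(-0.75)) / 3 = 11/3 = 3.6667
  S[V,V] = ((4.25)·(4.25) + (-2.75)·(-2.75) + (-0.75)·(-0.75) + (-0.75)·(-0.75)) / 3 = 26.75/3 = 8.9167

S is symmetric (S[j,i] = S[i,j]). Assembling:

S = [[10, 3.6667],
 [3.6667, 8.9167]]


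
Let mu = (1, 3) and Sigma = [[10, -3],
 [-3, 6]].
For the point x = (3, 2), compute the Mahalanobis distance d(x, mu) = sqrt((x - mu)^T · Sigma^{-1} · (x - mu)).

Step 1 — centre the observation: (x - mu) = (2, -1).

Step 2 — invert Sigma. det(Sigma) = 10·6 - (-3)² = 51.
  Sigma^{-1} = (1/det) · [[d, -b], [-b, a]] = [[0.1176, 0.0588],
 [0.0588, 0.1961]].

Step 3 — form the quadratic (x - mu)^T · Sigma^{-1} · (x - mu):
  Sigma^{-1} · (x - mu) = (0.1765, -0.0784).
  (x - mu)^T · [Sigma^{-1} · (x - mu)] = (2)·(0.1765) + (-1)·(-0.0784) = 0.4314.

Step 4 — take square root: d = √(0.4314) ≈ 0.6568.

d(x, mu) = √(0.4314) ≈ 0.6568


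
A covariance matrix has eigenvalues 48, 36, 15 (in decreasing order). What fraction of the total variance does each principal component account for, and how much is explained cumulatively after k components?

Step 1 — total variance = trace(Sigma) = Σ λ_i = 48 + 36 + 15 = 99.

Step 2 — fraction explained by component i = λ_i / Σ λ:
  PC1: 48/99 = 0.4848
  PC2: 36/99 = 0.3636
  PC3: 15/99 = 0.1515

Step 3 — cumulative fraction after k components = (λ_1 + ... + λ_k) / Σ λ:
  k = 1: 48/99 = 0.4848
  k = 2: (48 + 36)/99 = 84/99 = 0.8485
  k = 3: (48 + 36 + 15)/99 = 99/99 = 1

Summary (fraction, with percent):

explained: PC1 0.4848 (48.48%), PC2 0.3636 (36.36%), PC3 0.1515 (15.15%);  cumulative: 0.4848, 0.8485, 1


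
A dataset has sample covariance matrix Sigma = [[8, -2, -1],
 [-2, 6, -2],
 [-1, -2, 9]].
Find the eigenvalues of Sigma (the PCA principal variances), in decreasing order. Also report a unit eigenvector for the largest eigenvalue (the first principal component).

Step 1 — characteristic polynomial p(λ) = det(λI - Sigma) = λ³ - tr·λ² + c_1·λ - det, where tr = trace, c_1 = sum of the principal 2×2 minors, det = det(Sigma):
  tr = 8 + 6 + 9 = 23,
  c_1 = (8·6 - (-2)²) + (8·9 - (-1)²) + (6·9 - (-2)²) = 44 + 71 + 50 = 165,
  det = 8·(6·9 - (-2)²) - (-2)·((-2)·9 - (-2)·(-1)) + (-1)·((-2)·(-2) - 6·(-1)) = 8·(50) - (-2)·(-20) + (-1)·(10) = 350.
  So p(λ) = λ³ - 23λ² + 165λ - 350.
Step 2 — look for an integer root (rational root theorem: any rational root is an integer divisor of 350). Testing λ = 10:
  p(10) = 1000 - 2300 + 1650 - 350 = 0  ✓
  Dividing out (λ - 10): p(λ) = (λ - 10)(λ² - 13λ + 35).
Step 3 — remaining eigenvalues from the quadratic λ² - 13λ + 35 = 0:
  Δ = 13² - 4·35 = 169 - 140 = 29,  λ = (13 ± √29)/2 = (13 ± 5.3852)/2 ≈ 9.1926 or 3.8074.
  Sorted: λ_1 = 10,  λ_2 = 9.1926,  λ_3 = 3.8074  (check: sum = 23 = tr ✓).

Step 4 — unit eigenvector for λ_1 = 10: v spans the null space of (Sigma - λ_1 I), whose rows are
  r_1 = (-2, -2, -1),  r_2 = (-2, -4, -2),  r_3 = (-1, -2, -1).
  v is orthogonal to every row, so take v ∝ r_1 × r_2 = ((-2)·(-2) - (-1)·(-4), (-1)·(-2) - (-2)·(-2), (-2)·(-4) - (-2)·(-2)) = (0, -2, 4).
  Rescale (divide by 2; multiply by -1 so the first nonzero entry is positive): u = (0, 1, -2).
  ||u|| = √((0)² + (1)² + (-2)²) = √(5) ≈ 2.2361,  v_1 = u/||u|| ≈ (0, 0.4472, -0.8944) (||v_1|| = 1).

λ_1 = 10,  λ_2 = 9.1926,  λ_3 = 3.8074;  v_1 ≈ (0, 0.4472, -0.8944)


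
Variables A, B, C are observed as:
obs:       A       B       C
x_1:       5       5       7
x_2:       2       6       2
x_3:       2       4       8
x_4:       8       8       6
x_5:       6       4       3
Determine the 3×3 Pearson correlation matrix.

Step 1 — column means:
  mean(A) = (5 + 2 + 2 + 8 + 6) / 5 = 23/5 = 4.6
  mean(B) = (5 + 6 + 4 + 8 + 4) / 5 = 27/5 = 5.4
  mean(C) = (7 + 2 + 8 + 6 + 3) / 5 = 26/5 = 5.2

Step 2 — sample variances and covariances s[i,j] = (1/(n-1)) · Σ_k (x_{k,i} - mean_i) · (x_{k,j} - mean_j), with n-1 = 4:
  s[A,A] = ((0.4)·(0.4) + (-2.6)·(-2.6) + (-2.6)·(-2.6) + (3.4)·(3.4) + (1.4)·(1.4)) / 4 = 27.2/4 = 6.8
  s[A,B] = ((0.4)·(-0.4) + (-2.6)·(0.6) + (-2.6)·(-1.4) + (3.4)·(2.6) + (1.4)·(-1.4)) / 4 = 8.8/4 = 2.2
  s[A,C] = ((0.4)·(1.8) + (-2.6)·(-3.2) + (-2.6)·(2.8) + (3.4)·(0.8) + (1.4)·(-2.2)) / 4 = 1.4/4 = 0.35
  s[B,B] = ((-0.4)·(-0.4) + (0.6)·(0.6) + (-1.4)·(-1.4) + (2.6)·(2.6) + (-1.4)·(-1.4)) / 4 = 11.2/4 = 2.8
  s[B,C] = ((-0.4)·(1.8) + (0.6)·(-3.2) + (-1.4)·(2.8) + (2.6)·(0.8) + (-1.4)·(-2.2)) / 4 = -1.4/4 = -0.35
  s[C,C] = ((1.8)·(1.8) + (-3.2)·(-3.2) + (2.8)·(2.8) + (0.8)·(0.8) + (-2.2)·(-2.2)) / 4 = 26.8/4 = 6.7
  Sample standard deviations s_i = √(s[i,i]):
  s(A) = √(6.8) = 2.6077
  s(B) = √(2.8) = 1.6733
  s(C) = √(6.7) = 2.5884

Step 3 — r_{ij} = s_{ij} / (s_i · s_j):
  r[A,A] = 1 (diagonal).
  r[A,B] = 2.2 / (2.6077 · 1.6733) = 2.2 / 4.3635 = 0.5042
  r[A,C] = 0.35 / (2.6077 · 2.5884) = 0.35 / 6.7498 = 0.0519
  r[B,B] = 1 (diagonal).
  r[B,C] = -0.35 / (1.6733 · 2.5884) = -0.35 / 4.3313 = -0.0808
  r[C,C] = 1 (diagonal).

R is symmetric with unit diagonal. Assembling:

R = [[1, 0.5042, 0.0519],
 [0.5042, 1, -0.0808],
 [0.0519, -0.0808, 1]]


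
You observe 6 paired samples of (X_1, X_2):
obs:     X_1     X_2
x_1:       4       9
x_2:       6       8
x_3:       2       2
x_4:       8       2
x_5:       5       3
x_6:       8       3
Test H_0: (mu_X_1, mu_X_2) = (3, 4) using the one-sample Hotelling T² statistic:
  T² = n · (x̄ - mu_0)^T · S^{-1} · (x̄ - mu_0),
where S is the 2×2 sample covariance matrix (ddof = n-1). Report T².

Step 1 — sample mean vector:
  mean(X_1) = (4 + 6 + 2 + 8 + 5 + 8) / 6 = 33/6 = 5.5
  mean(X_2) = (9 + 8 + 2 + 2 + 3 + 3) / 6 = 27/6 = 4.5
  x̄ = (5.5, 4.5),  deviation x̄ - mu_0 = (5.5, 4.5) - (3, 4) = (2.5, 0.5).

Step 2 — sample covariance matrix, S[i,j] = (1/(n-1)) · Σ_k (x_{k,i} - mean_i) · (x_{k,j} - mean_j), divisor n-1 = 5:
  S[X_1,X_1] = ((-1.5)·(-1.5) + (0.5)·(0.5) + (-3.5)·(-3.5) + (2.5)·(2.5) + (-0.5)·(-0.5) + (2.5)·(2.5)) / 5 = 27.5/5 = 5.5
  S[X_1,X_2] = ((-1.5)·(4.5) + (0.5)·(3.5) + (-3.5)·(-2.5) + (2.5)·(-2.5) + (-0.5)·(-1.5) + (2.5)·(-1.5)) / 5 = -5.5/5 = -1.1
  S[X_2,X_2] = ((4.5)·(4.5) + (3.5)·(3.5) + (-2.5)·(-2.5) + (-2.5)·(-2.5) + (-1.5)·(-1.5) + (-1.5)·(-1.5)) / 5 = 49.5/5 = 9.9
  S = [[5.5, -1.1],
 [-1.1, 9.9]].

Step 3 — invert S. det(S) = 5.5·9.9 - (-1.1)² = 53.24.
  S^{-1} = (1/det) · [[d, -b], [-b, a]] = [[0.186, 0.0207],
 [0.0207, 0.1033]].

Step 4 — quadratic form (x̄ - mu_0)^T · S^{-1} · (x̄ - mu_0):
  S^{-1} · (x̄ - mu_0) = (0.4752, 0.1033),
  (x̄ - mu_0)^T · [...] = (2.5)·(0.4752) + (0.5)·(0.1033) = 1.2397.

Step 5 — scale by n: T² = 6 · 1.2397 = 7.438.

T² ≈ 7.438


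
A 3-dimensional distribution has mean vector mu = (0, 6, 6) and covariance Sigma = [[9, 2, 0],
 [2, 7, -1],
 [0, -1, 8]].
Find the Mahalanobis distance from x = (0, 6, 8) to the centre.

Step 1 — centre the observation: (x - mu) = (0, 0, 2).

Step 2 — invert Sigma (cofactor / det for 3×3, or solve directly):
  Sigma^{-1} = [[0.1188, -0.0346, -0.0043],
 [-0.0346, 0.1555, 0.0194],
 [-0.0043, 0.0194, 0.1274]].

Step 3 — form the quadratic (x - mu)^T · Sigma^{-1} · (x - mu):
  Sigma^{-1} · (x - mu) = (-0.0086, 0.0389, 0.2549).
  (x - mu)^T · [Sigma^{-1} · (x - mu)] = (0)·(-0.0086) + (0)·(0.0389) + (2)·(0.2549) = 0.5097.

Step 4 — take square root: d = √(0.5097) ≈ 0.7139.

d(x, mu) = √(0.5097) ≈ 0.7139


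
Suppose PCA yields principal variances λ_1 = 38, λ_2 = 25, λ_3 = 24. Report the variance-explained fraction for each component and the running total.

Step 1 — total variance = trace(Sigma) = Σ λ_i = 38 + 25 + 24 = 87.

Step 2 — fraction explained by component i = λ_i / Σ λ:
  PC1: 38/87 = 0.4368
  PC2: 25/87 = 0.2874
  PC3: 24/87 = 0.2759

Step 3 — cumulative fraction after k components = (λ_1 + ... + λ_k) / Σ λ:
  k = 1: 38/87 = 0.4368
  k = 2: (38 + 25)/87 = 63/87 = 0.7241
  k = 3: (38 + 25 + 24)/87 = 87/87 = 1

Summary (fraction, with percent):

explained: PC1 0.4368 (43.68%), PC2 0.2874 (28.74%), PC3 0.2759 (27.59%);  cumulative: 0.4368, 0.7241, 1


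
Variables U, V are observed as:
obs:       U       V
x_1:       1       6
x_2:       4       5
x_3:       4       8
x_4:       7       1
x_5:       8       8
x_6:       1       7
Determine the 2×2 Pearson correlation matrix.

Step 1 — column means:
  mean(U) = (1 + 4 + 4 + 7 + 8 + 1) / 6 = 25/6 = 4.1667
  mean(V) = (6 + 5 + 8 + 1 + 8 + 7) / 6 = 35/6 = 5.8333

Step 2 — sample variances and covariances s[i,j] = (1/(n-1)) · Σ_k (x_{k,i} - mean_i) · (x_{k,j} - mean_j), with n-1 = 5:
  s[U,U] = ((-3.1667)·(-3.1667) + (-0.1667)·(-0.1667) + (-0.1667)·(-0.1667) + (2.8333)·(2.8333) + (3.8333)·(3.8333) + (-3.1667)·(-3.1667)) / 5 = 42.8333/5 = 8.5667
  s[U,V] = ((-3.1667)·(0.1667) + (-0.1667)·(-0.8333) + (-0.1667)·(2.1667) + (2.8333)·(-4.8333) + (3.8333)·(2.1667) + (-3.1667)·(1.1667)) / 5 = -9.8333/5 = -1.9667
  s[V,V] = ((0.1667)·(0.1667) + (-0.8333)·(-0.8333) + (2.1667)·(2.1667) + (-4.8333)·(-4.8333) + (2.1667)·(2.1667) + (1.1667)·(1.1667)) / 5 = 34.8333/5 = 6.9667
  Sample standard deviations s_i = √(s[i,i]):
  s(U) = √(8.5667) = 2.9269
  s(V) = √(6.9667) = 2.6394

Step 3 — r_{ij} = s_{ij} / (s_i · s_j):
  r[U,U] = 1 (diagonal).
  r[U,V] = -1.9667 / (2.9269 · 2.6394) = -1.9667 / 7.7254 = -0.2546
  r[V,V] = 1 (diagonal).

R is symmetric with unit diagonal. Assembling:

R = [[1, -0.2546],
 [-0.2546, 1]]


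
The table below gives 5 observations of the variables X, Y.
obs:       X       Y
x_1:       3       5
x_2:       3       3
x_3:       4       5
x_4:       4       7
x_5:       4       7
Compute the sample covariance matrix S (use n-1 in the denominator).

Step 1 — column means:
  mean(X) = (3 + 3 + 4 + 4 + 4) / 5 = 18/5 = 3.6
  mean(Y) = (5 + 3 + 5 + 7 + 7) / 5 = 27/5 = 5.4

Step 2 — sample covariance S[i,j] = (1/(n-1)) · Σ_k (x_{k,i} - mean_i) · (x_{k,j} - mean_j), with n-1 = 4.
  S[X,X] = ((-0.6)·(-0.6) + (-0.6)·(-0.6) + (0.4)·(0.4) + (0.4)·(0.4) + (0.4)·(0.4)) / 4 = 1.2/4 = 0.3
  S[X,Y] = ((-0.6)·(-0.4) + (-0.6)·(-2.4) + (0.4)·(-0.4) + (0.4)·(1.6) + (0.4)·(1.6)) / 4 = 2.8/4 = 0.7
  S[Y,Y] = ((-0.4)·(-0.4) + (-2.4)·(-2.4) + (-0.4)·(-0.4) + (1.6)·(1.6) + (1.6)·(1.6)) / 4 = 11.2/4 = 2.8

S is symmetric (S[j,i] = S[i,j]). Assembling:

S = [[0.3, 0.7],
 [0.7, 2.8]]


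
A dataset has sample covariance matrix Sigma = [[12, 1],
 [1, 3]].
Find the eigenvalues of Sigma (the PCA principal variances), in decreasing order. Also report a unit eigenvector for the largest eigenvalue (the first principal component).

Step 1 — characteristic polynomial of 2×2 Sigma:
  det(Sigma - λI) = λ² - trace · λ + det = 0.
  trace = 12 + 3 = 15, det = 12·3 - (1)² = 35.
Step 2 — discriminant:
  Δ = trace² - 4·det = 225 - 140 = 85.
Step 3 — eigenvalues:
  λ = (trace ± √Δ)/2 = (15 ± 9.2195)/2,
  λ_1 = 12.1098,  λ_2 = 2.8902.

Step 4 — unit eigenvector for λ_1: solve (Sigma - λ_1 I)v = 0. First row:
  (12 - 12.1098)·v_x + (1)·v_y = 0, i.e. (-0.1098)·v_x + (1)·v_y = 0,
  so v ∝ (b, λ_1 - a) = (1, 0.1098) = u.
  ||u|| = √((1)² + (0.1098)²) = √(1.012) ≈ 1.006,
  v_1 = u/||u|| ≈ (0.994, 0.1091) (||v_1|| = 1).

λ_1 = 12.1098,  λ_2 = 2.8902;  v_1 ≈ (0.994, 0.1091)


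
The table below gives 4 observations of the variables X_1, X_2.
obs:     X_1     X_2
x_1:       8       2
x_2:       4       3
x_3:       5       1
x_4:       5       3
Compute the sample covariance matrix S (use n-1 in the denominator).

Step 1 — column means:
  mean(X_1) = (8 + 4 + 5 + 5) / 4 = 22/4 = 5.5
  mean(X_2) = (2 + 3 + 1 + 3) / 4 = 9/4 = 2.25

Step 2 — sample covariance S[i,j] = (1/(n-1)) · Σ_k (x_{k,i} - mean_i) · (x_{k,j} - mean_j), with n-1 = 3.
  S[X_1,X_1] = ((2.5)·(2.5) + (-1.5)·(-1.5) + (-0.5)·(-0.5) + (-0.5)·(-0.5)) / 3 = 9/3 = 3
  S[X_1,X_2] = ((2.5)·(-0.25) + (-1.5)·(0.75) + (-0.5)·(-1.25) + (-0.5)·(0.75)) / 3 = -1.5/3 = -0.5
  S[X_2,X_2] = ((-0.25)·(-0.25) + (0.75)·(0.75) + (-1.25)·(-1.25) + (0.75)·(0.75)) / 3 = 2.75/3 = 0.9167

S is symmetric (S[j,i] = S[i,j]). Assembling:

S = [[3, -0.5],
 [-0.5, 0.9167]]


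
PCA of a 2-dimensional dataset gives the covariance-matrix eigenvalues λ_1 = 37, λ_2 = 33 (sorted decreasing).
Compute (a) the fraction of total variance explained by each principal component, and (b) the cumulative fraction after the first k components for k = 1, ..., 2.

Step 1 — total variance = trace(Sigma) = Σ λ_i = 37 + 33 = 70.

Step 2 — fraction explained by component i = λ_i / Σ λ:
  PC1: 37/70 = 0.5286
  PC2: 33/70 = 0.4714

Step 3 — cumulative fraction after k components = (λ_1 + ... + λ_k) / Σ λ:
  k = 1: 37/70 = 0.5286
  k = 2: (37 + 33)/70 = 70/70 = 1

Summary (fraction, with percent):

explained: PC1 0.5286 (52.86%), PC2 0.4714 (47.14%);  cumulative: 0.5286, 1


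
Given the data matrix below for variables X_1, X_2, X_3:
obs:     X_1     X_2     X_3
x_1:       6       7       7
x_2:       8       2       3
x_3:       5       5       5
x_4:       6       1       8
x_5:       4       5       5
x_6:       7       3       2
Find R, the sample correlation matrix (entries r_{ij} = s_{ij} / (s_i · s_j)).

Step 1 — column means:
  mean(X_1) = (6 + 8 + 5 + 6 + 4 + 7) / 6 = 36/6 = 6
  mean(X_2) = (7 + 2 + 5 + 1 + 5 + 3) / 6 = 23/6 = 3.8333
  mean(X_3) = (7 + 3 + 5 + 8 + 5 + 2) / 6 = 30/6 = 5

Step 2 — sample variances and covariances s[i,j] = (1/(n-1)) · Σ_k (x_{k,i} - mean_i) · (x_{k,j} - mean_j), with n-1 = 5:
  s[X_1,X_1] = ((0)·(0) + (2)·(2) + (-1)·(-1) + (0)·(0) + (-2)·(-2) + (1)·(1)) / 5 = 10/5 = 2
  s[X_1,X_2] = ((0)·(3.1667) + (2)·(-1.8333) + (-1)·(1.1667) + (0)·(-2.8333) + (-2)·(1.1667) + (1)·(-0.8333)) / 5 = -8/5 = -1.6
  s[X_1,X_3] = ((0)·(2) + (2)·(-2) + (-1)·(0) + (0)·(3) + (-2)·(0) + (1)·(-3)) / 5 = -7/5 = -1.4
  s[X_2,X_2] = ((3.1667)·(3.1667) + (-1.8333)·(-1.8333) + (1.1667)·(1.1667) + (-2.8333)·(-2.8333) + (1.1667)·(1.1667) + (-0.8333)·(-0.8333)) / 5 = 24.8333/5 = 4.9667
  s[X_2,X_3] = ((3.1667)·(2) + (-1.8333)·(-2) + (1.1667)·(0) + (-2.8333)·(3) + (1.1667)·(0) + (-0.8333)·(-3)) / 5 = 4/5 = 0.8
  s[X_3,X_3] = ((2)·(2) + (-2)·(-2) + (0)·(0) + (3)·(3) + (0)·(0) + (-3)·(-3)) / 5 = 26/5 = 5.2
  Sample standard deviations s_i = √(s[i,i]):
  s(X_1) = √(2) = 1.4142
  s(X_2) = √(4.9667) = 2.2286
  s(X_3) = √(5.2) = 2.2804

Step 3 — r_{ij} = s_{ij} / (s_i · s_j):
  r[X_1,X_1] = 1 (diagonal).
  r[X_1,X_2] = -1.6 / (1.4142 · 2.2286) = -1.6 / 3.1517 = -0.5077
  r[X_1,X_3] = -1.4 / (1.4142 · 2.2804) = -1.4 / 3.2249 = -0.4341
  r[X_2,X_2] = 1 (diagonal).
  r[X_2,X_3] = 0.8 / (2.2286 · 2.2804) = 0.8 / 5.082 = 0.1574
  r[X_3,X_3] = 1 (diagonal).

R is symmetric with unit diagonal. Assembling:

R = [[1, -0.5077, -0.4341],
 [-0.5077, 1, 0.1574],
 [-0.4341, 0.1574, 1]]


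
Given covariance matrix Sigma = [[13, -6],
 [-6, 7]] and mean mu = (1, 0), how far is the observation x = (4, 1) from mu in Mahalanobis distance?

Step 1 — centre the observation: (x - mu) = (3, 1).

Step 2 — invert Sigma. det(Sigma) = 13·7 - (-6)² = 55.
  Sigma^{-1} = (1/det) · [[d, -b], [-b, a]] = [[0.1273, 0.1091],
 [0.1091, 0.2364]].

Step 3 — form the quadratic (x - mu)^T · Sigma^{-1} · (x - mu):
  Sigma^{-1} · (x - mu) = (0.4909, 0.5636).
  (x - mu)^T · [Sigma^{-1} · (x - mu)] = (3)·(0.4909) + (1)·(0.5636) = 2.0364.

Step 4 — take square root: d = √(2.0364) ≈ 1.427.

d(x, mu) = √(2.0364) ≈ 1.427


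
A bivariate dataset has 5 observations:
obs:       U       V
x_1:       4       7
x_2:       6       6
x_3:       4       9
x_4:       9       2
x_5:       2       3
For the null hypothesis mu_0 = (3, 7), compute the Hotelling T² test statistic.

Step 1 — sample mean vector:
  mean(U) = (4 + 6 + 4 + 9 + 2) / 5 = 25/5 = 5
  mean(V) = (7 + 6 + 9 + 2 + 3) / 5 = 27/5 = 5.4
  x̄ = (5, 5.4),  deviation x̄ - mu_0 = (5, 5.4) - (3, 7) = (2, -1.6).

Step 2 — sample covariance matrix, S[i,j] = (1/(n-1)) · Σ_k (x_{k,i} - mean_i) · (x_{k,j} - mean_j), divisor n-1 = 4:
  S[U,U] = ((-1)·(-1) + (1)·(1) + (-1)·(-1) + (4)·(4) + (-3)·(-3)) / 4 = 28/4 = 7
  S[U,V] = ((-1)·(1.6) + (1)·(0.6) + (-1)·(3.6) + (4)·(-3.4) + (-3)·(-2.4)) / 4 = -11/4 = -2.75
  S[V,V] = ((1.6)·(1.6) + (0.6)·(0.6) + (3.6)·(3.6) + (-3.4)·(-3.4) + (-2.4)·(-2.4)) / 4 = 33.2/4 = 8.3
  S = [[7, -2.75],
 [-2.75, 8.3]].

Step 3 — invert S. det(S) = 7·8.3 - (-2.75)² = 50.5375.
  S^{-1} = (1/det) · [[d, -b], [-b, a]] = [[0.1642, 0.0544],
 [0.0544, 0.1385]].

Step 4 — quadratic form (x̄ - mu_0)^T · S^{-1} · (x̄ - mu_0):
  S^{-1} · (x̄ - mu_0) = (0.2414, -0.1128),
  (x̄ - mu_0)^T · [...] = (2)·(0.2414) + (-1.6)·(-0.1128) = 0.6633.

Step 5 — scale by n: T² = 5 · 0.6633 = 3.3163.

T² ≈ 3.3163


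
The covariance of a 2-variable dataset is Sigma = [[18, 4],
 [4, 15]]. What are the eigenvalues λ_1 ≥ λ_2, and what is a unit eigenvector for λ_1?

Step 1 — characteristic polynomial of 2×2 Sigma:
  det(Sigma - λI) = λ² - trace · λ + det = 0.
  trace = 18 + 15 = 33, det = 18·15 - (4)² = 254.
Step 2 — discriminant:
  Δ = trace² - 4·det = 1089 - 1016 = 73.
Step 3 — eigenvalues:
  λ = (trace ± √Δ)/2 = (33 ± 8.544)/2,
  λ_1 = 20.772,  λ_2 = 12.228.

Step 4 — unit eigenvector for λ_1: solve (Sigma - λ_1 I)v = 0. First row:
  (18 - 20.772)·v_x + (4)·v_y = 0, i.e. (-2.772)·v_x + (4)·v_y = 0,
  so v ∝ (b, λ_1 - a) = (4, 2.772) = u.
  ||u|| = √((4)² + (2.772)²) = √(23.684) ≈ 4.8666,
  v_1 = u/||u|| ≈ (0.8219, 0.5696) (||v_1|| = 1).

λ_1 = 20.772,  λ_2 = 12.228;  v_1 ≈ (0.8219, 0.5696)


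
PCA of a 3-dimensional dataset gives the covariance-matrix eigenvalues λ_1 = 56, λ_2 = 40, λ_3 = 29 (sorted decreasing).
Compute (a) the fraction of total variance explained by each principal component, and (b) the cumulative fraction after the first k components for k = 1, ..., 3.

Step 1 — total variance = trace(Sigma) = Σ λ_i = 56 + 40 + 29 = 125.

Step 2 — fraction explained by component i = λ_i / Σ λ:
  PC1: 56/125 = 0.448
  PC2: 40/125 = 0.32
  PC3: 29/125 = 0.232

Step 3 — cumulative fraction after k components = (λ_1 + ... + λ_k) / Σ λ:
  k = 1: 56/125 = 0.448
  k = 2: (56 + 40)/125 = 96/125 = 0.768
  k = 3: (56 + 40 + 29)/125 = 125/125 = 1

Summary (fraction, with percent):

explained: PC1 0.448 (44.8%), PC2 0.32 (32%), PC3 0.232 (23.2%);  cumulative: 0.448, 0.768, 1


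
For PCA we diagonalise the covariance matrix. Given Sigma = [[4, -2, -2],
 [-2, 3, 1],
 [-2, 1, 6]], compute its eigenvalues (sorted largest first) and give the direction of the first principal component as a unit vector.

Step 1 — characteristic polynomial p(λ) = det(λI - Sigma) = λ³ - tr·λ² + c_1·λ - det, where tr = trace, c_1 = sum of the principal 2×2 minors, det = det(Sigma):
  tr = 4 + 3 + 6 = 13,
  c_1 = (4·3 - (-2)²) + (4·6 - (-2)²) + (3·6 - (1)²) = 8 + 20 + 17 = 45,
  det = 4·(3·6 - (1)²) - (-2)·((-2)·6 - (1)·(-2)) + (-2)·((-2)·(1) - 3·(-2)) = 4·(17) - (-2)·(-10) + (-2)·(4) = 40.
  So p(λ) = λ³ - 13λ² + 45λ - 40.
Step 2 — look for an integer root (rational root theorem: any rational root is an integer divisor of 40). Testing λ = 8:
  p(8) = 512 - 832 + 360 - 40 = 0  ✓
  Dividing out (λ - 8): p(λ) = (λ - 8)(λ² - 5λ + 5).
Step 3 — remaining eigenvalues from the quadratic λ² - 5λ + 5 = 0:
  Δ = 5² - 4·5 = 25 - 20 = 5,  λ = (5 ± √5)/2 = (5 ± 2.2361)/2 ≈ 3.618 or 1.382.
  Sorted: λ_1 = 8,  λ_2 = 3.618,  λ_3 = 1.382  (check: sum = 13 = tr ✓).

Step 4 — unit eigenvector for λ_1 = 8: v spans the null space of (Sigma - λ_1 I), whose rows are
  r_1 = (-4, -2, -2),  r_2 = (-2, -5, 1),  r_3 = (-2, 1, -2).
  v is orthogonal to every row, so take v ∝ r_1 × r_2 = ((-2)·(1) - (-2)·(-5), (-2)·(-2) - (-4)·(1), (-4)·(-5) - (-2)·(-2)) = (-12, 8, 16).
  Rescale (divide by 4; multiply by -1 so the first nonzero entry is positive): u = (3, -2, -4).
  ||u|| = √((3)² + (-2)² + (-4)²) = √(29) ≈ 5.3852,  v_1 = u/||u|| ≈ (0.5571, -0.3714, -0.7428) (||v_1|| = 1).

λ_1 = 8,  λ_2 = 3.618,  λ_3 = 1.382;  v_1 ≈ (0.5571, -0.3714, -0.7428)


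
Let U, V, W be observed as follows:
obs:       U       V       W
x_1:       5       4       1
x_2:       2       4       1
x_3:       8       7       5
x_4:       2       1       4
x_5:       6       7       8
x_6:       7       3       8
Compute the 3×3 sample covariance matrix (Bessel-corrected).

Step 1 — column means:
  mean(U) = (5 + 2 + 8 + 2 + 6 + 7) / 6 = 30/6 = 5
  mean(V) = (4 + 4 + 7 + 1 + 7 + 3) / 6 = 26/6 = 4.3333
  mean(W) = (1 + 1 + 5 + 4 + 8 + 8) / 6 = 27/6 = 4.5

Step 2 — sample covariance S[i,j] = (1/(n-1)) · Σ_k (x_{k,i} - mean_i) · (x_{k,j} - mean_j), with n-1 = 5.
  S[U,U] = ((0)·(0) + (-3)·(-3) + (3)·(3) + (-3)·(-3) + (1)·(1) + (2)·(2)) / 5 = 32/5 = 6.4
  S[U,V] = ((0)·(-0.3333) + (-3)·(-0.3333) + (3)·(2.6667) + (-3)·(-3.3333) + (1)·(2.6667) + (2)·(-1.3333)) / 5 = 19/5 = 3.8
  S[U,W] = ((0)·(-3.5) + (-3)·(-3.5) + (3)·(0.5) + (-3)·(-0.5) + (1)·(3.5) + (2)·(3.5)) / 5 = 24/5 = 4.8
  S[V,V] = ((-0.3333)·(-0.3333) + (-0.3333)·(-0.3333) + (2.6667)·(2.6667) + (-3.3333)·(-3.3333) + (2.6667)·(2.6667) + (-1.3333)·(-1.3333)) / 5 = 27.3333/5 = 5.4667
  S[V,W] = ((-0.3333)·(-3.5) + (-0.3333)·(-3.5) + (2.6667)·(0.5) + (-3.3333)·(-0.5) + (2.6667)·(3.5) + (-1.3333)·(3.5)) / 5 = 10/5 = 2
  S[W,W] = ((-3.5)·(-3.5) + (-3.5)·(-3.5) + (0.5)·(0.5) + (-0.5)·(-0.5) + (3.5)·(3.5) + (3.5)·(3.5)) / 5 = 49.5/5 = 9.9

S is symmetric (S[j,i] = S[i,j]). Assembling:

S = [[6.4, 3.8, 4.8],
 [3.8, 5.4667, 2],
 [4.8, 2, 9.9]]


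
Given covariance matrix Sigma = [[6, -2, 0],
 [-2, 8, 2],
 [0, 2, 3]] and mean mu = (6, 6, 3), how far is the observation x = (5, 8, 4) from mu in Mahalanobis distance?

Step 1 — centre the observation: (x - mu) = (-1, 2, 1).

Step 2 — invert Sigma (cofactor / det for 3×3, or solve directly):
  Sigma^{-1} = [[0.1852, 0.0556, -0.037],
 [0.0556, 0.1667, -0.1111],
 [-0.037, -0.1111, 0.4074]].

Step 3 — form the quadratic (x - mu)^T · Sigma^{-1} · (x - mu):
  Sigma^{-1} · (x - mu) = (-0.1111, 0.1667, 0.2222).
  (x - mu)^T · [Sigma^{-1} · (x - mu)] = (-1)·(-0.1111) + (2)·(0.1667) + (1)·(0.2222) = 0.6667.

Step 4 — take square root: d = √(0.6667) ≈ 0.8165.

d(x, mu) = √(0.6667) ≈ 0.8165


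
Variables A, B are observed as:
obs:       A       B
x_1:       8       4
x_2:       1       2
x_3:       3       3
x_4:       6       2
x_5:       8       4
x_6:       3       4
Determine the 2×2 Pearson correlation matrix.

Step 1 — column means:
  mean(A) = (8 + 1 + 3 + 6 + 8 + 3) / 6 = 29/6 = 4.8333
  mean(B) = (4 + 2 + 3 + 2 + 4 + 4) / 6 = 19/6 = 3.1667

Step 2 — sample variances and covariances s[i,j] = (1/(n-1)) · Σ_k (x_{k,i} - mean_i) · (x_{k,j} - mean_j), with n-1 = 5:
  s[A,A] = ((3.1667)·(3.1667) + (-3.8333)·(-3.8333) + (-1.8333)·(-1.8333) + (1.1667)·(1.1667) + (3.1667)·(3.1667) + (-1.8333)·(-1.8333)) / 5 = 42.8333/5 = 8.5667
  s[A,B] = ((3.1667)·(0.8333) + (-3.8333)·(-1.1667) + (-1.8333)·(-0.1667) + (1.1667)·(-1.1667) + (3.1667)·(0.8333) + (-1.8333)·(0.8333)) / 5 = 7.1667/5 = 1.4333
  s[B,B] = ((0.8333)·(0.8333) + (-1.1667)·(-1.1667) + (-0.1667)·(-0.1667) + (-1.1667)·(-1.1667) + (0.8333)·(0.8333) + (0.8333)·(0.8333)) / 5 = 4.8333/5 = 0.9667
  Sample standard deviations s_i = √(s[i,i]):
  s(A) = √(8.5667) = 2.9269
  s(B) = √(0.9667) = 0.9832

Step 3 — r_{ij} = s_{ij} / (s_i · s_j):
  r[A,A] = 1 (diagonal).
  r[A,B] = 1.4333 / (2.9269 · 0.9832) = 1.4333 / 2.8777 = 0.4981
  r[B,B] = 1 (diagonal).

R is symmetric with unit diagonal. Assembling:

R = [[1, 0.4981],
 [0.4981, 1]]


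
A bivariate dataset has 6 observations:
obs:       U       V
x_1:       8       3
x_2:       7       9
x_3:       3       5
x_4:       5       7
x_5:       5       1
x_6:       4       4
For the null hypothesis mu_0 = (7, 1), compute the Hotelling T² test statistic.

Step 1 — sample mean vector:
  mean(U) = (8 + 7 + 3 + 5 + 5 + 4) / 6 = 32/6 = 5.3333
  mean(V) = (3 + 9 + 5 + 7 + 1 + 4) / 6 = 29/6 = 4.8333
  x̄ = (5.3333, 4.8333),  deviation x̄ - mu_0 = (5.3333, 4.8333) - (7, 1) = (-1.6667, 3.8333).

Step 2 — sample covariance matrix, S[i,j] = (1/(n-1)) · Σ_k (x_{k,i} - mean_i) · (x_{k,j} - mean_j), divisor n-1 = 5:
  S[U,U] = ((2.6667)·(2.6667) + (1.6667)·(1.6667) + (-2.3333)·(-2.3333) + (-0.3333)·(-0.3333) + (-0.3333)·(-0.3333) + (-1.3333)·(-1.3333)) / 5 = 17.3333/5 = 3.4667
  S[U,V] = ((2.6667)·(-1.8333) + (1.6667)·(4.1667) + (-2.3333)·(0.1667) + (-0.3333)·(2.1667) + (-0.3333)·(-3.8333) + (-1.3333)·(-0.8333)) / 5 = 3.3333/5 = 0.6667
  S[V,V] = ((-1.8333)·(-1.8333) + (4.1667)·(4.1667) + (0.1667)·(0.1667) + (2.1667)·(2.1667) + (-3.8333)·(-3.8333) + (-0.8333)·(-0.8333)) / 5 = 40.8333/5 = 8.1667
  S = [[3.4667, 0.6667],
 [0.6667, 8.1667]].

Step 3 — invert S. det(S) = 3.4667·8.1667 - (0.6667)² = 27.8667.
  S^{-1} = (1/det) · [[d, -b], [-b, a]] = [[0.2931, -0.0239],
 [-0.0239, 0.1244]].

Step 4 — quadratic form (x̄ - mu_0)^T · S^{-1} · (x̄ - mu_0):
  S^{-1} · (x̄ - mu_0) = (-0.5801, 0.5167),
  (x̄ - mu_0)^T · [...] = (-1.6667)·(-0.5801) + (3.8333)·(0.5167) = 2.9478.

Step 5 — scale by n: T² = 6 · 2.9478 = 17.6866.

T² ≈ 17.6866


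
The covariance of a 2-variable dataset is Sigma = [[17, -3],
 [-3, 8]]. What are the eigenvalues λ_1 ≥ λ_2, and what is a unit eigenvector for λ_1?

Step 1 — characteristic polynomial of 2×2 Sigma:
  det(Sigma - λI) = λ² - trace · λ + det = 0.
  trace = 17 + 8 = 25, det = 17·8 - (-3)² = 127.
Step 2 — discriminant:
  Δ = trace² - 4·det = 625 - 508 = 117.
Step 3 — eigenvalues:
  λ = (trace ± √Δ)/2 = (25 ± 10.8167)/2,
  λ_1 = 17.9083,  λ_2 = 7.0917.

Step 4 — unit eigenvector for λ_1: solve (Sigma - λ_1 I)v = 0. First row:
  (17 - 17.9083)·v_x + (-3)·v_y = 0, i.e. (-0.9083)·v_x + (-3)·v_y = 0,
  so v ∝ (b, λ_1 - a) = (-3, 0.9083); multiply by -1 so the first entry is positive: u = (3, -0.9083).
  ||u|| = √((3)² + (-0.9083)²) = √(9.8251) ≈ 3.1345,
  v_1 = u/||u|| ≈ (0.9571, -0.2898) (||v_1|| = 1).

λ_1 = 17.9083,  λ_2 = 7.0917;  v_1 ≈ (0.9571, -0.2898)


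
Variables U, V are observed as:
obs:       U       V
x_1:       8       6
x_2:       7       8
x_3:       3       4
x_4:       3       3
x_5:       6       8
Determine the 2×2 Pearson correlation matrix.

Step 1 — column means:
  mean(U) = (8 + 7 + 3 + 3 + 6) / 5 = 27/5 = 5.4
  mean(V) = (6 + 8 + 4 + 3 + 8) / 5 = 29/5 = 5.8

Step 2 — sample variances and covariances s[i,j] = (1/(n-1)) · Σ_k (x_{k,i} - mean_i) · (x_{k,j} - mean_j), with n-1 = 4:
  s[U,U] = ((2.6)·(2.6) + (1.6)·(1.6) + (-2.4)·(-2.4) + (-2.4)·(-2.4) + (0.6)·(0.6)) / 4 = 21.2/4 = 5.3
  s[U,V] = ((2.6)·(0.2) + (1.6)·(2.2) + (-2.4)·(-1.8) + (-2.4)·(-2.8) + (0.6)·(2.2)) / 4 = 16.4/4 = 4.1
  s[V,V] = ((0.2)·(0.2) + (2.2)·(2.2) + (-1.8)·(-1.8) + (-2.8)·(-2.8) + (2.2)·(2.2)) / 4 = 20.8/4 = 5.2
  Sample standard deviations s_i = √(s[i,i]):
  s(U) = √(5.3) = 2.3022
  s(V) = √(5.2) = 2.2804

Step 3 — r_{ij} = s_{ij} / (s_i · s_j):
  r[U,U] = 1 (diagonal).
  r[U,V] = 4.1 / (2.3022 · 2.2804) = 4.1 / 5.2498 = 0.781
  r[V,V] = 1 (diagonal).

R is symmetric with unit diagonal. Assembling:

R = [[1, 0.781],
 [0.781, 1]]


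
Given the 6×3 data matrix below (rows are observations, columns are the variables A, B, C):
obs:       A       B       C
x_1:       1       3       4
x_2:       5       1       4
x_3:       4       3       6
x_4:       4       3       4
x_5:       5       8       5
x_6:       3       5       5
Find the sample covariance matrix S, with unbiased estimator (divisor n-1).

Step 1 — column means:
  mean(A) = (1 + 5 + 4 + 4 + 5 + 3) / 6 = 22/6 = 3.6667
  mean(B) = (3 + 1 + 3 + 3 + 8 + 5) / 6 = 23/6 = 3.8333
  mean(C) = (4 + 4 + 6 + 4 + 5 + 5) / 6 = 28/6 = 4.6667

Step 2 — sample covariance S[i,j] = (1/(n-1)) · Σ_k (x_{k,i} - mean_i) · (x_{k,j} - mean_j), with n-1 = 5.
  S[A,A] = ((-2.6667)·(-2.6667) + (1.3333)·(1.3333) + (0.3333)·(0.3333) + (0.3333)·(0.3333) + (1.3333)·(1.3333) + (-0.6667)·(-0.6667)) / 5 = 11.3333/5 = 2.2667
  S[A,B] = ((-2.6667)·(-0.8333) + (1.3333)·(-2.8333) + (0.3333)·(-0.8333) + (0.3333)·(-0.8333) + (1.3333)·(4.1667) + (-0.6667)·(1.1667)) / 5 = 2.6667/5 = 0.5333
  S[A,C] = ((-2.6667)·(-0.6667) + (1.3333)·(-0.6667) + (0.3333)·(1.3333) + (0.3333)·(-0.6667) + (1.3333)·(0.3333) + (-0.6667)·(0.3333)) / 5 = 1.3333/5 = 0.2667
  S[B,B] = ((-0.8333)·(-0.8333) + (-2.8333)·(-2.8333) + (-0.8333)·(-0.8333) + (-0.8333)·(-0.8333) + (4.1667)·(4.1667) + (1.1667)·(1.1667)) / 5 = 28.8333/5 = 5.7667
  S[B,C] = ((-0.8333)·(-0.6667) + (-2.8333)·(-0.6667) + (-0.8333)·(1.3333) + (-0.8333)·(-0.6667) + (4.1667)·(0.3333) + (1.1667)·(0.3333)) / 5 = 3.6667/5 = 0.7333
  S[C,C] = ((-0.6667)·(-0.6667) + (-0.6667)·(-0.6667) + (1.3333)·(1.3333) + (-0.6667)·(-0.6667) + (0.3333)·(0.3333) + (0.3333)·(0.3333)) / 5 = 3.3333/5 = 0.6667

S is symmetric (S[j,i] = S[i,j]). Assembling:

S = [[2.2667, 0.5333, 0.2667],
 [0.5333, 5.7667, 0.7333],
 [0.2667, 0.7333, 0.6667]]
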